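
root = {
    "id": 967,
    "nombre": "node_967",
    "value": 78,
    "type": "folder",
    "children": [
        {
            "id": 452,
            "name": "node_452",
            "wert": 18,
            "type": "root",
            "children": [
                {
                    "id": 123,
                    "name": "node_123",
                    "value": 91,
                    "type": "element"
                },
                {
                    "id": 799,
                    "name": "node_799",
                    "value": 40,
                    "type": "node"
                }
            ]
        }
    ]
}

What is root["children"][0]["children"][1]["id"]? 799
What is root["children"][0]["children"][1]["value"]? 40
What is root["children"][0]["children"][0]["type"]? "element"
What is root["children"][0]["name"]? "node_452"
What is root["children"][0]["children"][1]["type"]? "node"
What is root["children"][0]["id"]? 452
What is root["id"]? 967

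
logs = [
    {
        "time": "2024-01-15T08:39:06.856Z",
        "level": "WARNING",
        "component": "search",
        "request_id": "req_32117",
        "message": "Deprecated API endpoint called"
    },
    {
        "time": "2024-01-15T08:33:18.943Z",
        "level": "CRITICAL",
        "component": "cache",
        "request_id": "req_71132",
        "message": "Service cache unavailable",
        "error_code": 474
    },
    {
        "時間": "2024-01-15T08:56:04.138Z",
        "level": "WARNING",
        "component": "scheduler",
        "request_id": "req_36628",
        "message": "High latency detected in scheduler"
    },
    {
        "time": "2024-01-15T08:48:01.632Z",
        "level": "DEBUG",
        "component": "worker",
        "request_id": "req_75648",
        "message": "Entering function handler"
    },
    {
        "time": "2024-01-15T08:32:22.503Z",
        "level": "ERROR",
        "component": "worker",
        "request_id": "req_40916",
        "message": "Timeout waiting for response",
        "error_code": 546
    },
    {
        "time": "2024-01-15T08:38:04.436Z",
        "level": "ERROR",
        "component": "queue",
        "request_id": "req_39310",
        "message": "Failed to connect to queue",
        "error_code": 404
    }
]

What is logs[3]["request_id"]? "req_75648"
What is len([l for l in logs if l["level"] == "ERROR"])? 2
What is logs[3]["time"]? "2024-01-15T08:48:01.632Z"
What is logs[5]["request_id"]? "req_39310"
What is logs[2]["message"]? "High latency detected in scheduler"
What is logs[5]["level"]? "ERROR"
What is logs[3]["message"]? "Entering function handler"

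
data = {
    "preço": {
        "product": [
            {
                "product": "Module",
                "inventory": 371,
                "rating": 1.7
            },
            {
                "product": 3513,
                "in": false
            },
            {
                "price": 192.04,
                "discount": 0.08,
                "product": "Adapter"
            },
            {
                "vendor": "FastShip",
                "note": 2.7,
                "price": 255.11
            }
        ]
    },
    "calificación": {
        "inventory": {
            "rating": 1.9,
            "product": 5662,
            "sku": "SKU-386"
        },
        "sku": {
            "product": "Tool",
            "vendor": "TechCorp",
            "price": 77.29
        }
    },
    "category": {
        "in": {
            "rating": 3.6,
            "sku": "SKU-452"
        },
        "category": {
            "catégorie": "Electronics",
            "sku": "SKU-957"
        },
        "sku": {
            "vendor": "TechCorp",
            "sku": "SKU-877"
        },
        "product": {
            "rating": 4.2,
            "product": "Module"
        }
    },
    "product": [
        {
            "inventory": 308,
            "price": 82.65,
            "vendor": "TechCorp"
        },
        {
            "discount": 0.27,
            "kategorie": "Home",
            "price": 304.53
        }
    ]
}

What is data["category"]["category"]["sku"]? "SKU-957"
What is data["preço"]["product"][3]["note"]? 2.7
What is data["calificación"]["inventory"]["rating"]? 1.9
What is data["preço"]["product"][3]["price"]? 255.11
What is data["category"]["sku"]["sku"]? "SKU-877"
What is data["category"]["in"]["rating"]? 3.6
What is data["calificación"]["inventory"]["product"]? 5662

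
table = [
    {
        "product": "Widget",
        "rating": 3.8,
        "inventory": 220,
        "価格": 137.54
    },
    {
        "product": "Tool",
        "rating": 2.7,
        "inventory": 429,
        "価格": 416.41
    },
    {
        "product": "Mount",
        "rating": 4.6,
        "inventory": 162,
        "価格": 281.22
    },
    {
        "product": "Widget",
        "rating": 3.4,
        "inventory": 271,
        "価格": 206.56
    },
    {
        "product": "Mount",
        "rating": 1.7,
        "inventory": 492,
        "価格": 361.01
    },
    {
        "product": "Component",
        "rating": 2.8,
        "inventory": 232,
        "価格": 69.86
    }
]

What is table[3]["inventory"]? 271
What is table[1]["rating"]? 2.7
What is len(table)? 6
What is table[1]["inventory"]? 429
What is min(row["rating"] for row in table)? 1.7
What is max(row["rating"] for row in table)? 4.6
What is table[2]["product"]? "Mount"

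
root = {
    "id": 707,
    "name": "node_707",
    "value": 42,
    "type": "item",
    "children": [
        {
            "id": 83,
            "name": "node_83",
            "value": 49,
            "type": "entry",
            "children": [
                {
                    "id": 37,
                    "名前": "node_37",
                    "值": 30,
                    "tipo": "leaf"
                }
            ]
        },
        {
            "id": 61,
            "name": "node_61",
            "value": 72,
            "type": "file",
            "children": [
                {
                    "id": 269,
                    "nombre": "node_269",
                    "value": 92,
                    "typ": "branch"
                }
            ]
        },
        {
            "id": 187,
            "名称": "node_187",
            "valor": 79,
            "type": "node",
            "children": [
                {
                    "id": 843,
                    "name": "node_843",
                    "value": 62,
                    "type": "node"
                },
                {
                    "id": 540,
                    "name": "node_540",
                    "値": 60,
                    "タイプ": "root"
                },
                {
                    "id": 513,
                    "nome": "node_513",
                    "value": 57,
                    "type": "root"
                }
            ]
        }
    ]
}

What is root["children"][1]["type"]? "file"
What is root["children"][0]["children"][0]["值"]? 30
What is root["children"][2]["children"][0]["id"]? 843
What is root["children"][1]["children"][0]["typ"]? "branch"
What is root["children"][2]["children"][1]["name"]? "node_540"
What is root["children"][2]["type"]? "node"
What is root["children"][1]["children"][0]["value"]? 92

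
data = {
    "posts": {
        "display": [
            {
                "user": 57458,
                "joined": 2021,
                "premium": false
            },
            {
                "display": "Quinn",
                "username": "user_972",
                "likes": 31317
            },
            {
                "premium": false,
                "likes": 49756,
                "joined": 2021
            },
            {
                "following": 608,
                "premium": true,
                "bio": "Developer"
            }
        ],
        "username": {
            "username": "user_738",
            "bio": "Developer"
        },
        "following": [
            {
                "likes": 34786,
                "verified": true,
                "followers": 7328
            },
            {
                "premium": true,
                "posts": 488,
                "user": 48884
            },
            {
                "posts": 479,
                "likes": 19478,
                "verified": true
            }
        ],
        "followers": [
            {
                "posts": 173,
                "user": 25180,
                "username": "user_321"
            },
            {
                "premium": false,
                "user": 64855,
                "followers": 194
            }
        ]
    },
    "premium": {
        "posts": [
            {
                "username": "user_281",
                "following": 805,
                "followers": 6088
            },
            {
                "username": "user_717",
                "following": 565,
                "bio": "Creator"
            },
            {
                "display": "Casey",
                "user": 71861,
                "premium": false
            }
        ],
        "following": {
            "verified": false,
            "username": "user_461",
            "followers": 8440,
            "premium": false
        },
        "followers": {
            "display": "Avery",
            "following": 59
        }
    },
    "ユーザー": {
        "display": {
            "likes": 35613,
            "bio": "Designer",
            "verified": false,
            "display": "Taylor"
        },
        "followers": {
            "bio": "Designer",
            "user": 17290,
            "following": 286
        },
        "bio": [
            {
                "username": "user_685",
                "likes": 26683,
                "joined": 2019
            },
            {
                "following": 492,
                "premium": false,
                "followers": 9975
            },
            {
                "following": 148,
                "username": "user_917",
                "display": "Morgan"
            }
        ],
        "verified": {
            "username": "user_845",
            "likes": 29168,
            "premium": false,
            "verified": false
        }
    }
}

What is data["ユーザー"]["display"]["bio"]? "Designer"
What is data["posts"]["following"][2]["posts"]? 479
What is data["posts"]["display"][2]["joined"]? 2021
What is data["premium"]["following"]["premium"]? False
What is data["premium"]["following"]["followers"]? 8440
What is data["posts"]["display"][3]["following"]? 608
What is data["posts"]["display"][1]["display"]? "Quinn"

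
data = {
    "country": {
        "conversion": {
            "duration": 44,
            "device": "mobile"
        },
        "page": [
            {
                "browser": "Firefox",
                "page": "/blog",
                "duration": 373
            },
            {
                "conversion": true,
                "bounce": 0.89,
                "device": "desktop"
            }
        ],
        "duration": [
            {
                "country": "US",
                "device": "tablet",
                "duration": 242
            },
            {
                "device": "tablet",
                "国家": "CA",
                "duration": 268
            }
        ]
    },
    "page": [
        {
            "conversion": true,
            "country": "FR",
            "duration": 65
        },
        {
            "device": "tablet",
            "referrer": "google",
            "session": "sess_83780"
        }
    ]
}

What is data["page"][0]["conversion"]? True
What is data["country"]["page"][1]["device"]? "desktop"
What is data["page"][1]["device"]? "tablet"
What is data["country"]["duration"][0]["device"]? "tablet"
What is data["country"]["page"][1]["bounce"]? 0.89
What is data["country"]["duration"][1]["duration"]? 268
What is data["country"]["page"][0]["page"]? "/blog"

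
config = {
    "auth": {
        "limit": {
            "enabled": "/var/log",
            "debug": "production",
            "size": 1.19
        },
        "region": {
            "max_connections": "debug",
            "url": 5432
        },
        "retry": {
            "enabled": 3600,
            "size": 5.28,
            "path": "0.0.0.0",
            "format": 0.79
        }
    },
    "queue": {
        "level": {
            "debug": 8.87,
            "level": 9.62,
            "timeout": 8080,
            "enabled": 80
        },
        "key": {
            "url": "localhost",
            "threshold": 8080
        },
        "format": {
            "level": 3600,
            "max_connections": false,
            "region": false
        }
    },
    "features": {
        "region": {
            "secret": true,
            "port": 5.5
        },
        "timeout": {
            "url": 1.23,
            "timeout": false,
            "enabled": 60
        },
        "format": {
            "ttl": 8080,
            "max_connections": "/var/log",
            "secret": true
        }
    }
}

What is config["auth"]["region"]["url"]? 5432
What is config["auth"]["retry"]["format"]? 0.79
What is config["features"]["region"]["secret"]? True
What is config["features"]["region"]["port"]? 5.5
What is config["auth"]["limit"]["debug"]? "production"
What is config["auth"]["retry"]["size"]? 5.28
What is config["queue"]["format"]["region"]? False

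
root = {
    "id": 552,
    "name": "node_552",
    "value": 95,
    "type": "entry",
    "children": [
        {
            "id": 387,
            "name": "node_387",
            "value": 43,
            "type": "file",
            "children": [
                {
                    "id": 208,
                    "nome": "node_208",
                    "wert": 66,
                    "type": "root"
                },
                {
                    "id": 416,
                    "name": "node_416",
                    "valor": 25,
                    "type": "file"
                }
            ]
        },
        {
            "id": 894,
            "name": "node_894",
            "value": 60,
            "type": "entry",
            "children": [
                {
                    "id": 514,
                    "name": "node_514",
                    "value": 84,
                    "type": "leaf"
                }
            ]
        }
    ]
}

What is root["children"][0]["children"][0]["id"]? 208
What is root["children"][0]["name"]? "node_387"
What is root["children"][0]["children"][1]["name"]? "node_416"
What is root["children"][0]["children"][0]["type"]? "root"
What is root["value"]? 95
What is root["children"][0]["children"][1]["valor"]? 25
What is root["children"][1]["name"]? "node_894"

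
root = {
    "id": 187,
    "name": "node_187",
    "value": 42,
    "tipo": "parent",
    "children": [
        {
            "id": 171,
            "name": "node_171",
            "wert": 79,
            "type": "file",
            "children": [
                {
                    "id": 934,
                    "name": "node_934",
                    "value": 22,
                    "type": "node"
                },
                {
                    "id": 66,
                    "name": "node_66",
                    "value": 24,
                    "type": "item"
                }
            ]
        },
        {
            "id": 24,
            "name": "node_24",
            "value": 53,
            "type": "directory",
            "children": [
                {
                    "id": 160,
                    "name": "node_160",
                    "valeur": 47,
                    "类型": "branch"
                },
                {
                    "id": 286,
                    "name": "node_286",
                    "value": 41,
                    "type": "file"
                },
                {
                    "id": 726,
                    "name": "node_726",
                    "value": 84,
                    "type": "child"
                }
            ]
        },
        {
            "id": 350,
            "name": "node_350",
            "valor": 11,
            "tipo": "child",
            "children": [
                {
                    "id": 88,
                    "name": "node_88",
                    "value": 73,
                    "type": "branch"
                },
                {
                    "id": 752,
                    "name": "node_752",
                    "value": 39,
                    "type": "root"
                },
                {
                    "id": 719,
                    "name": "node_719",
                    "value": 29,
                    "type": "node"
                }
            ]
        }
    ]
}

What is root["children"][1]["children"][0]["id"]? 160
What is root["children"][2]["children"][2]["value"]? 29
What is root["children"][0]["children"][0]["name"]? "node_934"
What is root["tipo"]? "parent"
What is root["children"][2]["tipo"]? "child"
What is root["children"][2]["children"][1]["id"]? 752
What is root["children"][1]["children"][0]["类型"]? "branch"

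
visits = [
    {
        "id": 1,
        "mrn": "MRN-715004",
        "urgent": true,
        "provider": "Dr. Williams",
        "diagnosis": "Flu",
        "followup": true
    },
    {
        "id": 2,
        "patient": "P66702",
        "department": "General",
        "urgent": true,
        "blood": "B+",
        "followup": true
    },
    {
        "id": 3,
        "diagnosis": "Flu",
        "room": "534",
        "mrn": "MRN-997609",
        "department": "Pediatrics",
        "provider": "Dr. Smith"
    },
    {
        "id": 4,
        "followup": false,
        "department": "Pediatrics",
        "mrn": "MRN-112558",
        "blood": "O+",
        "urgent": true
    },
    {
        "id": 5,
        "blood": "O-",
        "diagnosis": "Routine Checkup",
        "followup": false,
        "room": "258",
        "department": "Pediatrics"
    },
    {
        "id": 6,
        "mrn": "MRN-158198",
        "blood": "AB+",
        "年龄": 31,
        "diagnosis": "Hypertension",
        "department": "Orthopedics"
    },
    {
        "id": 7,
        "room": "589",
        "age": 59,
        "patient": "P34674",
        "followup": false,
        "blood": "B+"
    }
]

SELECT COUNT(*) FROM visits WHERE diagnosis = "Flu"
2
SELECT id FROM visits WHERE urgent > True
[]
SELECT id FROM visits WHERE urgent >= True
[1, 2, 4]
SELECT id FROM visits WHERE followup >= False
[1, 2, 4, 5, 7]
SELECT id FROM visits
[1, 2, 3, 4, 5, 6, 7]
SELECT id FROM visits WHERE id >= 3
[3, 4, 5, 6, 7]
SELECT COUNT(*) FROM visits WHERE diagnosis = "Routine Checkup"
1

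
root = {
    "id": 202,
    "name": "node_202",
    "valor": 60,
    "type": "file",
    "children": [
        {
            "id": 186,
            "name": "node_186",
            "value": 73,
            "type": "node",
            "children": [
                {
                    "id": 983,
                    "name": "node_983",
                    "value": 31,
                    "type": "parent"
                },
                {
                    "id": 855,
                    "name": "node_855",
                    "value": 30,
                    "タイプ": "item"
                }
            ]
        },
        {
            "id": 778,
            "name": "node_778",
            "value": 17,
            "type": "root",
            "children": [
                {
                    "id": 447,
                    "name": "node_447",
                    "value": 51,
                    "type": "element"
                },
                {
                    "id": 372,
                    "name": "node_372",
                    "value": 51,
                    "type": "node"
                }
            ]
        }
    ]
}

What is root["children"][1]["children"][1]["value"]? 51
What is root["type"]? "file"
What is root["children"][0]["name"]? "node_186"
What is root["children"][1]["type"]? "root"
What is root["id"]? 202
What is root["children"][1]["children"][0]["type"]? "element"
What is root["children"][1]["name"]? "node_778"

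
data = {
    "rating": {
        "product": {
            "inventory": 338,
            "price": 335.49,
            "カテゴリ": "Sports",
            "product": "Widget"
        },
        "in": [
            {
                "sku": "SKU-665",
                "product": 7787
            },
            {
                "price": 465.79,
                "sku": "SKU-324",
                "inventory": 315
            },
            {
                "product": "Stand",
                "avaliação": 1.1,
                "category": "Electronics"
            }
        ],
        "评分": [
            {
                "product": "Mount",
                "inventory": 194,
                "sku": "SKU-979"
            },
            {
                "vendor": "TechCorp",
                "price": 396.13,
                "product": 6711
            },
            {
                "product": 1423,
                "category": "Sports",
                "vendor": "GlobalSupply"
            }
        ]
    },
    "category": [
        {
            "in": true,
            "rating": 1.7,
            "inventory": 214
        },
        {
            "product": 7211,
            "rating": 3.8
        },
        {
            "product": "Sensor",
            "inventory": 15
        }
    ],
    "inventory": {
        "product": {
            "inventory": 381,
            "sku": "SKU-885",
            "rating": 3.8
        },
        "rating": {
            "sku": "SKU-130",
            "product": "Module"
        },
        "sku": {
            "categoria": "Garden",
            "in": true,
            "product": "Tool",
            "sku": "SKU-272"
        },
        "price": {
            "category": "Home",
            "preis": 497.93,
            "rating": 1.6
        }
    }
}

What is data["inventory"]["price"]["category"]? "Home"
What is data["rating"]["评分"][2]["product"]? 1423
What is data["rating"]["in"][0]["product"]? 7787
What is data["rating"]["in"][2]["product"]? "Stand"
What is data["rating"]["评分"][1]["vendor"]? "TechCorp"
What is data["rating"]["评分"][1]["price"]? 396.13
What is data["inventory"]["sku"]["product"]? "Tool"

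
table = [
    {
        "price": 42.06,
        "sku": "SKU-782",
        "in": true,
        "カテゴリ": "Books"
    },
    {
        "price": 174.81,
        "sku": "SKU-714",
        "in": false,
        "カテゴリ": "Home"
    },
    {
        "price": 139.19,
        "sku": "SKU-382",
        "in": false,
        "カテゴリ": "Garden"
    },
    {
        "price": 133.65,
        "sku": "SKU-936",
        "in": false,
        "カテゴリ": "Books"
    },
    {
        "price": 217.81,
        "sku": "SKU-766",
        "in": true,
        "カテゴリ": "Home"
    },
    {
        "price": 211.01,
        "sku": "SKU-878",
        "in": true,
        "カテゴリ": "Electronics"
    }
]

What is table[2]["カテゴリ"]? "Garden"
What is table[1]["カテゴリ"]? "Home"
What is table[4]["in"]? True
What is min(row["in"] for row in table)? False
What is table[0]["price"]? 42.06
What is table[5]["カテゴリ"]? "Electronics"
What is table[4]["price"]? 217.81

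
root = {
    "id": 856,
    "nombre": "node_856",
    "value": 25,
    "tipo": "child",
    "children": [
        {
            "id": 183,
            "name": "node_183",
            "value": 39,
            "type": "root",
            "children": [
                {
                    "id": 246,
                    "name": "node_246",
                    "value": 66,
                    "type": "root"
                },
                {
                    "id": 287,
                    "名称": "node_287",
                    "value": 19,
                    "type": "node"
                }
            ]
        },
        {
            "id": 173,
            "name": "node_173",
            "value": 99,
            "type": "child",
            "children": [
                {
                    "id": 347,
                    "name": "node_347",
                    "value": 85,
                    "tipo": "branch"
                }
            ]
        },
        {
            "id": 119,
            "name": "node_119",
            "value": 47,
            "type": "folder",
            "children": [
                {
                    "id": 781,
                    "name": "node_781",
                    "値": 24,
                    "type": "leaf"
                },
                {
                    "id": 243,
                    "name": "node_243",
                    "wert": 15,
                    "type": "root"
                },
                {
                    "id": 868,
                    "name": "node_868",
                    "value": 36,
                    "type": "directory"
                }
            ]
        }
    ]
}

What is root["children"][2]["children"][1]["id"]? 243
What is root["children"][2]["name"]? "node_119"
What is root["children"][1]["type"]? "child"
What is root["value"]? 25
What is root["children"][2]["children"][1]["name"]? "node_243"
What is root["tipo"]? "child"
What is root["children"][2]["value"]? 47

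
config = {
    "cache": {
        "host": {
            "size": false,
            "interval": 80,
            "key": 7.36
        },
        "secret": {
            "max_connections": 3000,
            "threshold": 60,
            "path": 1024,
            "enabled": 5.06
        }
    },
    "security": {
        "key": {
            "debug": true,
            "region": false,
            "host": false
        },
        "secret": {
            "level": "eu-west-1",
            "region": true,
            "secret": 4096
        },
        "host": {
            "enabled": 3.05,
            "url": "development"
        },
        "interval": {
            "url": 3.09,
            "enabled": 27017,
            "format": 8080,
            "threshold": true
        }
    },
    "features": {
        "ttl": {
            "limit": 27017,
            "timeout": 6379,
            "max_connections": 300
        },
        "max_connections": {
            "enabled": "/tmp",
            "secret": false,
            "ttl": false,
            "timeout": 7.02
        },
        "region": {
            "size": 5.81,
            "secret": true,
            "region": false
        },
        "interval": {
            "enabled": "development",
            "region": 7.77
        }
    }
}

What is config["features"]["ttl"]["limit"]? 27017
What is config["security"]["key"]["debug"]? True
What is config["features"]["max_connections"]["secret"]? False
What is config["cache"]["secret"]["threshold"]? 60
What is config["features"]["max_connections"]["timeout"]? 7.02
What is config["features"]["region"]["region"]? False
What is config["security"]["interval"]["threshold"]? True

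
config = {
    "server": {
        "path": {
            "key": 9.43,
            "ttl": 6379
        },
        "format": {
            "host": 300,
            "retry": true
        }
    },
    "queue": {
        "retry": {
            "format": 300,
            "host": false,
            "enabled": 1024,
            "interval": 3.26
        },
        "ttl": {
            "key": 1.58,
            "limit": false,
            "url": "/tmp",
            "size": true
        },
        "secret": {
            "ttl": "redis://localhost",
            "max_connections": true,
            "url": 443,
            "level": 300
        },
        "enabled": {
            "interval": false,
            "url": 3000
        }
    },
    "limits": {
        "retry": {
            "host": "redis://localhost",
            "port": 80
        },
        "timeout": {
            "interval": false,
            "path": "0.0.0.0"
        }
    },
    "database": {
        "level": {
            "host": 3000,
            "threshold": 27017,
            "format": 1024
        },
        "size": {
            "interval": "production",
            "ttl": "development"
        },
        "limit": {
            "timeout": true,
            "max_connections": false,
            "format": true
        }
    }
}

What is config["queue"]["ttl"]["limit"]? False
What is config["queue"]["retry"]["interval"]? 3.26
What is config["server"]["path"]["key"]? 9.43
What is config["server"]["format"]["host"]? 300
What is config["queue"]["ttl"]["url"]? "/tmp"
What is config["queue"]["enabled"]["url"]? 3000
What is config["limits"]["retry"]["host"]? "redis://localhost"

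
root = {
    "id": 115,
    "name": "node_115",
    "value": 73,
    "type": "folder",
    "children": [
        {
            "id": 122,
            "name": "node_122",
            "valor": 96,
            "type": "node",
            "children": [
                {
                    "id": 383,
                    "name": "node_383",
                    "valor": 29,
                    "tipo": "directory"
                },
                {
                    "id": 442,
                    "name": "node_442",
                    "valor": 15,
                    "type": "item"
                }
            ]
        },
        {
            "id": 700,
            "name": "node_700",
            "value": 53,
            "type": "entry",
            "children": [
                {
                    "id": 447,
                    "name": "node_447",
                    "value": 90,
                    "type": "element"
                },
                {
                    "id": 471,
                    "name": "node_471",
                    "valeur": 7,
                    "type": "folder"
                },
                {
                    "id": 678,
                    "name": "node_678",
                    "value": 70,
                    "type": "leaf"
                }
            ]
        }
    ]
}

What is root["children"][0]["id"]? 122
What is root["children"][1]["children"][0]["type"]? "element"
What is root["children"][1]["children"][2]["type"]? "leaf"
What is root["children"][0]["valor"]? 96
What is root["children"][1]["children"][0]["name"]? "node_447"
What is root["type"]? "folder"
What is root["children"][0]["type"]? "node"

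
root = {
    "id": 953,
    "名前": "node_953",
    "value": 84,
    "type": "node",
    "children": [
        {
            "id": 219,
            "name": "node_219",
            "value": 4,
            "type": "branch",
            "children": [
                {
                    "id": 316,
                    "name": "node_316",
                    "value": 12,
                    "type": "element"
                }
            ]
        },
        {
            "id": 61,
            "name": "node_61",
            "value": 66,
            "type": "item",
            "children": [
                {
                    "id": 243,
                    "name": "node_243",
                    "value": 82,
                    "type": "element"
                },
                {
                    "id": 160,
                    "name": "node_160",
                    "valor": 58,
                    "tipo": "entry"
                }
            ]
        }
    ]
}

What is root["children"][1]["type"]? "item"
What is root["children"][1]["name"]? "node_61"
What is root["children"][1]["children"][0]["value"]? 82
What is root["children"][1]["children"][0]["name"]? "node_243"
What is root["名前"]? "node_953"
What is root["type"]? "node"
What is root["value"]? 84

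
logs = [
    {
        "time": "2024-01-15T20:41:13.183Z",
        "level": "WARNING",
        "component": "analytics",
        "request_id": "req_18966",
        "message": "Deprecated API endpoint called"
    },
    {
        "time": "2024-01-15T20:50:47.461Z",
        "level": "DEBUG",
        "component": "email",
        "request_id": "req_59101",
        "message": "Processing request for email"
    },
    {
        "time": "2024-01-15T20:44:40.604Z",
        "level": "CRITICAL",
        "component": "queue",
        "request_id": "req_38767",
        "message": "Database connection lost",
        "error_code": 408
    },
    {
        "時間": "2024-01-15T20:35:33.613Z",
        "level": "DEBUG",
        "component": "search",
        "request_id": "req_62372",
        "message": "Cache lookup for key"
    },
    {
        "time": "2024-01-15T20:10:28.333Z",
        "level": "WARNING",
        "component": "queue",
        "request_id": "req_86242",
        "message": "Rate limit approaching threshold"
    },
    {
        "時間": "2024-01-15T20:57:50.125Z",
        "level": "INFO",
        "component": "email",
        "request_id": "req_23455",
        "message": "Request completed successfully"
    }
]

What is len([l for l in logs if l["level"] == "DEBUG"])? 2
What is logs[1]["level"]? "DEBUG"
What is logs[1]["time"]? "2024-01-15T20:50:47.461Z"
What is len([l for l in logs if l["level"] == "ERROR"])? 0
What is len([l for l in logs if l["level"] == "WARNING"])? 2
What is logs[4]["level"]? "WARNING"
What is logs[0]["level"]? "WARNING"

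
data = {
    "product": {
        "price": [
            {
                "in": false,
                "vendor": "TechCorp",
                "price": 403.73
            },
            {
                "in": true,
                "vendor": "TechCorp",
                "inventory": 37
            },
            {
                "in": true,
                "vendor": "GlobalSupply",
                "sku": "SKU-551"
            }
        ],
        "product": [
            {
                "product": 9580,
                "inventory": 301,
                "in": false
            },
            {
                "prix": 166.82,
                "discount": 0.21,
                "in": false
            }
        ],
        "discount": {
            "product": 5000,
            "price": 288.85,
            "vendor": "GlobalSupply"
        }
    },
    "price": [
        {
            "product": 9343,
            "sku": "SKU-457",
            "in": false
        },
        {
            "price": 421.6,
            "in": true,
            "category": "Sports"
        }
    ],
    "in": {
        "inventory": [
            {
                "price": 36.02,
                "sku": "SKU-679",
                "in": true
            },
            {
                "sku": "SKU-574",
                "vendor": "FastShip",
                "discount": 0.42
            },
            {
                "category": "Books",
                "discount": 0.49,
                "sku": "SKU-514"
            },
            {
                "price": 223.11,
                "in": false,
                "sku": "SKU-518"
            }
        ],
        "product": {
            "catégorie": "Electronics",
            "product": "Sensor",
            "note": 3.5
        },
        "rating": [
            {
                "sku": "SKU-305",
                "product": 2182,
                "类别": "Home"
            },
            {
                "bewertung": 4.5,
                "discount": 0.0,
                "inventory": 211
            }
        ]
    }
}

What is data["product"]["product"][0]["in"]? False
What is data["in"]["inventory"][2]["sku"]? "SKU-514"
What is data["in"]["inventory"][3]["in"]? False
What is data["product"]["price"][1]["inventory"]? 37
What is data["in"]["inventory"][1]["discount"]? 0.42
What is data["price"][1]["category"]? "Sports"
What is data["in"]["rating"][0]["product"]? 2182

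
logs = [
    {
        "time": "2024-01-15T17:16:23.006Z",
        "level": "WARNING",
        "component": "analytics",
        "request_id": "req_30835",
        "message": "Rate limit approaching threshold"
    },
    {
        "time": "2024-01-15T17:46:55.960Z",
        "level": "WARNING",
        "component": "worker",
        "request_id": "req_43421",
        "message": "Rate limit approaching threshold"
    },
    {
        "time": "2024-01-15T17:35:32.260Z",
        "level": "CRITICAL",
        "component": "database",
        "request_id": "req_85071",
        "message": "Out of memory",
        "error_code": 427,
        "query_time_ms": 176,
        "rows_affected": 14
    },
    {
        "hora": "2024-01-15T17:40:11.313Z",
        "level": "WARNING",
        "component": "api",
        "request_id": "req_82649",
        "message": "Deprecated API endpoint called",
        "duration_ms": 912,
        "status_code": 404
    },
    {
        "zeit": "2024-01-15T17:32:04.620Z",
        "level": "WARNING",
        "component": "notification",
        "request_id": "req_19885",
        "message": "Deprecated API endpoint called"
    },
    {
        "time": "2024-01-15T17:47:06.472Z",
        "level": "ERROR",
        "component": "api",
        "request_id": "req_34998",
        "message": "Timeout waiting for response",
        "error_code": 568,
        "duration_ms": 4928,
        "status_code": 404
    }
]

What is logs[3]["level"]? "WARNING"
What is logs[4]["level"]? "WARNING"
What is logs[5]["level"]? "ERROR"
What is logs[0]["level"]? "WARNING"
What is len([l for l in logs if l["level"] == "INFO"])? 0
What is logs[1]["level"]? "WARNING"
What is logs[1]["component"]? "worker"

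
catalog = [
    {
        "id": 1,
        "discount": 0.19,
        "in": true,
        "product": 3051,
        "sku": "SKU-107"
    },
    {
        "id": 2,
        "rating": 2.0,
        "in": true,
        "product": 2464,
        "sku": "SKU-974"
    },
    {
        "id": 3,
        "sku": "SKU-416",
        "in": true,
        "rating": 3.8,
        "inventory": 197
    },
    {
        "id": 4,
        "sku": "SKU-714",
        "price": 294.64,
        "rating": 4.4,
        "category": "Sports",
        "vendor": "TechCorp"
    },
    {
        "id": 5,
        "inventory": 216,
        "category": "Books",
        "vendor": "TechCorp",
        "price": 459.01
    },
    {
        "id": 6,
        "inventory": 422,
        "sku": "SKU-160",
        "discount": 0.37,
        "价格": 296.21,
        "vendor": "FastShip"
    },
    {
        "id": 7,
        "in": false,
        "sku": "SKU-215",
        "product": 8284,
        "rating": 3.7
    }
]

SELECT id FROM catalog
[1, 2, 3, 4, 5, 6, 7]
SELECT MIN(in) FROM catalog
False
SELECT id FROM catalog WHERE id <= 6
[1, 2, 3, 4, 5, 6]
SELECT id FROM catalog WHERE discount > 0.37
[]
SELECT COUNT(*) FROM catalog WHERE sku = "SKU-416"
1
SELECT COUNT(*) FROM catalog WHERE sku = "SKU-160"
1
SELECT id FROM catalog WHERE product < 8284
[1, 2]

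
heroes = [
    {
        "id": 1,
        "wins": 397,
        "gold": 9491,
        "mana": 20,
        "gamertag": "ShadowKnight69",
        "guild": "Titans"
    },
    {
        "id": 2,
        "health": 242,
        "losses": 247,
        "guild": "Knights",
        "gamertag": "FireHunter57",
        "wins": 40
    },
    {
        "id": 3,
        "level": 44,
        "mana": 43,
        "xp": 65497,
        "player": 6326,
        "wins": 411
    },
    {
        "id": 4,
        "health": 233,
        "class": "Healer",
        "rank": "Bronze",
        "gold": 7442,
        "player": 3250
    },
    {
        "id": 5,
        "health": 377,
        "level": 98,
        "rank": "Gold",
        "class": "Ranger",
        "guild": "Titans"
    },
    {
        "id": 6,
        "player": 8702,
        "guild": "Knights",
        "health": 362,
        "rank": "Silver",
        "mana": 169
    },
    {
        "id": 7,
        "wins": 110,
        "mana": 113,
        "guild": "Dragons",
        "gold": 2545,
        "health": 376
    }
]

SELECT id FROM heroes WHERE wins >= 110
[1, 3, 7]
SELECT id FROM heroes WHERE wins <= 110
[2, 7]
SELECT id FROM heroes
[1, 2, 3, 4, 5, 6, 7]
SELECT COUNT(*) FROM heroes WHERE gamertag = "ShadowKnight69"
1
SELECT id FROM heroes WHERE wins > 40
[1, 3, 7]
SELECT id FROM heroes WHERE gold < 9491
[4, 7]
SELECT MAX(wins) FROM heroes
411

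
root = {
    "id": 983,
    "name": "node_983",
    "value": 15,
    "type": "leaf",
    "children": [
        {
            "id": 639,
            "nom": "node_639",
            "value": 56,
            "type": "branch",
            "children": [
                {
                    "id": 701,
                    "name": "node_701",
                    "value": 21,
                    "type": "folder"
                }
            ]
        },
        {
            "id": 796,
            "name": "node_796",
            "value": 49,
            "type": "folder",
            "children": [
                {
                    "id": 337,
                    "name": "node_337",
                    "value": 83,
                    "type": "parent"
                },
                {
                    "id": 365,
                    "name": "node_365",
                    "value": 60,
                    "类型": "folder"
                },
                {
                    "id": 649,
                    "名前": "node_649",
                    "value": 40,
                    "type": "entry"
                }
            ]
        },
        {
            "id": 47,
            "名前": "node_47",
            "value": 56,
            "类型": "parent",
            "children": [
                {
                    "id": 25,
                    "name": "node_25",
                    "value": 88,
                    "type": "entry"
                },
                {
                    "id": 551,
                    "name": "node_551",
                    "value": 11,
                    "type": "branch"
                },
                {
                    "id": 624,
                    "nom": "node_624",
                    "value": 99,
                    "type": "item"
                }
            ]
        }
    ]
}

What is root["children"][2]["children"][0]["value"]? 88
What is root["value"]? 15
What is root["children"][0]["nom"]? "node_639"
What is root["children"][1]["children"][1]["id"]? 365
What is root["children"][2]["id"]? 47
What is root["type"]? "leaf"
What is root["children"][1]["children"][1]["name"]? "node_365"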